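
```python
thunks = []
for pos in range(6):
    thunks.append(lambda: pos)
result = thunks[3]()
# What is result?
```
5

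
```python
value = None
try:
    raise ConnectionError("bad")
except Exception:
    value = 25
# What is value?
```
25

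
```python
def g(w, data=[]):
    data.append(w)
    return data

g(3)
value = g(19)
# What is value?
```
[3, 19]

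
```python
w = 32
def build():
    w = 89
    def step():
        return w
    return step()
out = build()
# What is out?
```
89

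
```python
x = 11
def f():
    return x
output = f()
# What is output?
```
11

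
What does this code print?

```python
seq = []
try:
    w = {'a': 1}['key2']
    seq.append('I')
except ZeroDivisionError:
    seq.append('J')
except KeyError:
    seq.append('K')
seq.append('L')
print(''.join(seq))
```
KL

KeyError is caught by its specific handler, not ZeroDivisionError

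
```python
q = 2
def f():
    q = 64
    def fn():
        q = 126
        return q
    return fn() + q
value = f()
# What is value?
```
190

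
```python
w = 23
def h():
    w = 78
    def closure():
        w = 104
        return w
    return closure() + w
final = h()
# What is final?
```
182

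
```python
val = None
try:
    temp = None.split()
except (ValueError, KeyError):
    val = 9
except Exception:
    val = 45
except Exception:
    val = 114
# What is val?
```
45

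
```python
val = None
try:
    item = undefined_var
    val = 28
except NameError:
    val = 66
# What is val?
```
66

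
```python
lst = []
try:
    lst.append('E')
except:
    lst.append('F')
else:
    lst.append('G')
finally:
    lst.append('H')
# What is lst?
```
['E', 'G', 'H']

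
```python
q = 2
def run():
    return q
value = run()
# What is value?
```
2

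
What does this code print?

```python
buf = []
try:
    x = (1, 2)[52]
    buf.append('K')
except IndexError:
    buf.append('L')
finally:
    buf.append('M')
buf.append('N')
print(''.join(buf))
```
LMN

finally always runs, even after exception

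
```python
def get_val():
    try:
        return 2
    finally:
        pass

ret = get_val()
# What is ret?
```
2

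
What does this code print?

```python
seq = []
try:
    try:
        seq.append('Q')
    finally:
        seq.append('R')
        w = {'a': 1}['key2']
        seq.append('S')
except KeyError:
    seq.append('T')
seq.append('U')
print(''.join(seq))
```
QRTU

Exception in inner finally caught by outer except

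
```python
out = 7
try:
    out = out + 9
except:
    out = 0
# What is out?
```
16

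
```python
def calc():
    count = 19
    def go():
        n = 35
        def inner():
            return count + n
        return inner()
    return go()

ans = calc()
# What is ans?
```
54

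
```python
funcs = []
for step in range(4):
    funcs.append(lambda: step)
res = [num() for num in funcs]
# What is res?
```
[3, 3, 3, 3]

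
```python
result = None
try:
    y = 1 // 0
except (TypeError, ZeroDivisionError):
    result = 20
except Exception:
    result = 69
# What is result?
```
20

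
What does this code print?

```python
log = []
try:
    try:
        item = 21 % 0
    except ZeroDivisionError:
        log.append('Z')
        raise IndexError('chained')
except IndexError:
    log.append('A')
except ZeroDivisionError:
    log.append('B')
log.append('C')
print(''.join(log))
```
ZAC

IndexError raised and caught, original ZeroDivisionError not re-raised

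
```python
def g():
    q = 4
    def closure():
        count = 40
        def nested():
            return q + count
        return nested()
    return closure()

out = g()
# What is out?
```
44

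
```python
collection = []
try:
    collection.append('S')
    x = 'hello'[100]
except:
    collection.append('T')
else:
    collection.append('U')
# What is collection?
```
['S', 'T']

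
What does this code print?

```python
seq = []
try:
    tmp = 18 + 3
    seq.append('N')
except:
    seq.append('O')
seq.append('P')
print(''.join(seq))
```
NP

No exception, try block completes normally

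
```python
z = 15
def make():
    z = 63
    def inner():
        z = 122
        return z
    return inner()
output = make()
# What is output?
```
122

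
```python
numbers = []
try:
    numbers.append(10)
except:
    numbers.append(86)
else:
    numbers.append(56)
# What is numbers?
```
[10, 56]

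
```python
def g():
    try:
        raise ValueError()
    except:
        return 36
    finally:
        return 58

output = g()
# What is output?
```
58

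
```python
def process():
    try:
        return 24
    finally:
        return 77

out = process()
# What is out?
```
77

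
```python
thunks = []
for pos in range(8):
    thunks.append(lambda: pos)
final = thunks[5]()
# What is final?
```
7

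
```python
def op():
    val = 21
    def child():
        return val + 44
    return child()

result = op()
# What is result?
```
65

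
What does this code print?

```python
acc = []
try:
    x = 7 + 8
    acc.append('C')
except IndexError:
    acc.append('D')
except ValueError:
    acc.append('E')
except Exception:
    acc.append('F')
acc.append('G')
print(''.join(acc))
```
CG

No exception, try block completes normally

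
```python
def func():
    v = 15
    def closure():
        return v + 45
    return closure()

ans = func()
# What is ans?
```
60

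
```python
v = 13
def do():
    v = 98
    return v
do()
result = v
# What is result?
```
13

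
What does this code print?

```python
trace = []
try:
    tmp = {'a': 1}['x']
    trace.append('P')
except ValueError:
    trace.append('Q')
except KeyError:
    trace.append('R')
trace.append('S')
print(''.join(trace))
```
RS

KeyError is caught by its specific handler, not ValueError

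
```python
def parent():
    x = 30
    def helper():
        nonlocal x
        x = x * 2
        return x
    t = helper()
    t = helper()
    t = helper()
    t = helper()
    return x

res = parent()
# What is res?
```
480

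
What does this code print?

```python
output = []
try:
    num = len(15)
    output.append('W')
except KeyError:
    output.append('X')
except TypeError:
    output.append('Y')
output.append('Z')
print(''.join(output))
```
YZ

TypeError is caught by its specific handler, not KeyError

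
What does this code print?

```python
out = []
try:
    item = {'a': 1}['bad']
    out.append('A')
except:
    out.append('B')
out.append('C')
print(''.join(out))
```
BC

Exception raised in try, caught by bare except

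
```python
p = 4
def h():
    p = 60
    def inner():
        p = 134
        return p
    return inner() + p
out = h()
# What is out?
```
194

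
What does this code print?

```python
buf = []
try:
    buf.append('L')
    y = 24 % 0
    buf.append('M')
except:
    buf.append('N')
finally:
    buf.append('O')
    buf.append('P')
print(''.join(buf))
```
LNOP

Code before exception runs, then except, then all of finally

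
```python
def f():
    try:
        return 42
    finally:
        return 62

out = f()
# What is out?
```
62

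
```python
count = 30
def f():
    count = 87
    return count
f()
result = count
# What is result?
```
30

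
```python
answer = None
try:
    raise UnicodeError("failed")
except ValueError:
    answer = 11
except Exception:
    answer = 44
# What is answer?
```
11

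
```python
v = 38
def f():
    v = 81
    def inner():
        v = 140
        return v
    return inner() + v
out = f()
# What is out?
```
221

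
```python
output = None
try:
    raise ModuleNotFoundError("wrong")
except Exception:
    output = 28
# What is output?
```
28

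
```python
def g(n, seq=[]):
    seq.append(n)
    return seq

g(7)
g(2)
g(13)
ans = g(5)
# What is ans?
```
[7, 2, 13, 5]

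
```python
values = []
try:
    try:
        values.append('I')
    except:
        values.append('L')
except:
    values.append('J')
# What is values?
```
['I']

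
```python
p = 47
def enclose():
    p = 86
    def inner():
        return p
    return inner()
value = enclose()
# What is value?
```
86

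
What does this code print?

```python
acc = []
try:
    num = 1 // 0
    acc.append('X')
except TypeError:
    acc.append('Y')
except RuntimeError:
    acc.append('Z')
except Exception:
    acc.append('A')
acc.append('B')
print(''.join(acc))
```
AB

ZeroDivisionError not specifically caught, falls to Exception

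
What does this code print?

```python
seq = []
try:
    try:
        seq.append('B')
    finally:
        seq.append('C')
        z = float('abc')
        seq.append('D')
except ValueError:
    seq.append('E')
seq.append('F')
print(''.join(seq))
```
BCEF

Exception in inner finally caught by outer except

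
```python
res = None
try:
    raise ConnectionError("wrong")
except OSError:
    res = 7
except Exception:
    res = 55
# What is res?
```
7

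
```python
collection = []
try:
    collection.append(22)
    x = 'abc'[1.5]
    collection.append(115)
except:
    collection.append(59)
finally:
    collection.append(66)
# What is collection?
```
[22, 59, 66]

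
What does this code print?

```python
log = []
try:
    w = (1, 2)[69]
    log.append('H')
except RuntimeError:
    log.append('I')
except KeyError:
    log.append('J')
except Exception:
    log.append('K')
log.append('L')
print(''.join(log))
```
KL

IndexError not specifically caught, falls to Exception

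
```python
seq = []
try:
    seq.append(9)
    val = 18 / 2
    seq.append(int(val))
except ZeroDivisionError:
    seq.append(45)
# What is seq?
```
[9, 9]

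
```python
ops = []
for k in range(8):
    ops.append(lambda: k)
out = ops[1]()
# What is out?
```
7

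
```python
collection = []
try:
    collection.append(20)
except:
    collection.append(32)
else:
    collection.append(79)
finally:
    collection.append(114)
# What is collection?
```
[20, 79, 114]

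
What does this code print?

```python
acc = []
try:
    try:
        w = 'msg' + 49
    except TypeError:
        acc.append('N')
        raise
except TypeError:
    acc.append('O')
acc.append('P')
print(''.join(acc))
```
NOP

raise without argument re-raises current exception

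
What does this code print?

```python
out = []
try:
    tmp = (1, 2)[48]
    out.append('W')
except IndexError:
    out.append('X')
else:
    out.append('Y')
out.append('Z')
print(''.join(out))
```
XZ

else block skipped when exception is caught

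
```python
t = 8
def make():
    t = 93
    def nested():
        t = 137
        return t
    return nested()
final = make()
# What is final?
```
137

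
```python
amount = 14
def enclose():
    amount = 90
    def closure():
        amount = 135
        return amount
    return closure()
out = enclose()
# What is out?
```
135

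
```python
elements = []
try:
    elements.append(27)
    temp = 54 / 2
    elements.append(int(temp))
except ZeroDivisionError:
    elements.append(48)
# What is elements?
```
[27, 27]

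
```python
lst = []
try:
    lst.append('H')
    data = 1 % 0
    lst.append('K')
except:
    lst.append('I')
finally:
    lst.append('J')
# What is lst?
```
['H', 'I', 'J']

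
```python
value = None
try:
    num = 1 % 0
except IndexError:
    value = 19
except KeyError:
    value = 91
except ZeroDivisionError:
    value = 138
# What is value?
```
138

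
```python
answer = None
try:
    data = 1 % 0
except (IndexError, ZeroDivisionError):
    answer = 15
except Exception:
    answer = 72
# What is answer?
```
15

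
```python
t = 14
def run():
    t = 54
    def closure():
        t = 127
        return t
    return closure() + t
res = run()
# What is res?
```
181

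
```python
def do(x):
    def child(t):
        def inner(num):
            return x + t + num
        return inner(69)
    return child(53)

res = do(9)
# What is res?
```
131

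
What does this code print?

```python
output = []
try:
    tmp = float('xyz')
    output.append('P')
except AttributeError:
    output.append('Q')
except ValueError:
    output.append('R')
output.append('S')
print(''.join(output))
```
RS

ValueError is caught by its specific handler, not AttributeError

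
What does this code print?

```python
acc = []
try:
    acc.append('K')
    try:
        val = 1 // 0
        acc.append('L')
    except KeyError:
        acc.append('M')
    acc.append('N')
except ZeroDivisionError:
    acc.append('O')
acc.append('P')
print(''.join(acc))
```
KOP

Inner handler doesn't match, propagates to outer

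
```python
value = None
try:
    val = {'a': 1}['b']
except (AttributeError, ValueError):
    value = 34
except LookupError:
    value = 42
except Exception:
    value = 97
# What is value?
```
42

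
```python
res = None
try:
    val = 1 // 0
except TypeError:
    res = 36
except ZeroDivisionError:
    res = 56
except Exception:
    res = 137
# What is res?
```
56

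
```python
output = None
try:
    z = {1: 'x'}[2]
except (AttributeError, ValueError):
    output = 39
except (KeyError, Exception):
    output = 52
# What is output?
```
52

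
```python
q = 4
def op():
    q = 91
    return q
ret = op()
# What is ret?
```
91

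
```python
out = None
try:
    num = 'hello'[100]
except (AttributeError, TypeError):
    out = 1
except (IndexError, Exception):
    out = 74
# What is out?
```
74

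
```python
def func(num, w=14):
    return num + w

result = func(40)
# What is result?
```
54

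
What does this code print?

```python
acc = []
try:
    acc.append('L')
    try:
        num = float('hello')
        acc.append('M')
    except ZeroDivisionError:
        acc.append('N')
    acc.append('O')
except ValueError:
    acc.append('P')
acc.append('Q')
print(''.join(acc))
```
LPQ

Inner handler doesn't match, propagates to outer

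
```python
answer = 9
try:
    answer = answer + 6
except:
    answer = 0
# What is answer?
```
15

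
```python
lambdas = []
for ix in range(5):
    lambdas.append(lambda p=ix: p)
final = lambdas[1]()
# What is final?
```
1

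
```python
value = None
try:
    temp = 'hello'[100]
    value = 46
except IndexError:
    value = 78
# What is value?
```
78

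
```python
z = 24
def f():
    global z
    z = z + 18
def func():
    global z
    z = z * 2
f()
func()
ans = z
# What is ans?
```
84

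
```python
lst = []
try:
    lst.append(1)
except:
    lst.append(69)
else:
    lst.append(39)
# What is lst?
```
[1, 39]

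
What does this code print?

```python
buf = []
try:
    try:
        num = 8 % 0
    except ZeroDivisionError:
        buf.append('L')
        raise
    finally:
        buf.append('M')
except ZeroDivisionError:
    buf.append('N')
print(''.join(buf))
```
LMN

finally runs before re-raised exception propagates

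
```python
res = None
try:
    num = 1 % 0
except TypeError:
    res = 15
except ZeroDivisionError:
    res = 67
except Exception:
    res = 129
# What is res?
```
67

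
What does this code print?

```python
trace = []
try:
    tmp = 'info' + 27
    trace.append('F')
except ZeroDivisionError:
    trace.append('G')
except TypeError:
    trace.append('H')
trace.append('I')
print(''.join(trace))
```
HI

TypeError is caught by its specific handler, not ZeroDivisionError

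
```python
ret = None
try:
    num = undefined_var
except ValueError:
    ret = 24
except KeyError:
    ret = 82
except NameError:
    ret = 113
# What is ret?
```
113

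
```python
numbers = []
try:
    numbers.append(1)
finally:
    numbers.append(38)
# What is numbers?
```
[1, 38]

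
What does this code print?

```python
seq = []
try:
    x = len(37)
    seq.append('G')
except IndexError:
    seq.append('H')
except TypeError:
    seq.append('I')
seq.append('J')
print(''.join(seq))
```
IJ

TypeError is caught by its specific handler, not IndexError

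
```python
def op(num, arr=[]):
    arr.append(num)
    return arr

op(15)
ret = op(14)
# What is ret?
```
[15, 14]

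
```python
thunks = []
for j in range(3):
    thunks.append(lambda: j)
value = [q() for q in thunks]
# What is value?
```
[2, 2, 2]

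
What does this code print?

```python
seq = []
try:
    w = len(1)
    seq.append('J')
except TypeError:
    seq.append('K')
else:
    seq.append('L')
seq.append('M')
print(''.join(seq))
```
KM

else block skipped when exception is caught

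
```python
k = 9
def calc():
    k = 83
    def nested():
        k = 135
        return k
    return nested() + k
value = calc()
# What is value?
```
218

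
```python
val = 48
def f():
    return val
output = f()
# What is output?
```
48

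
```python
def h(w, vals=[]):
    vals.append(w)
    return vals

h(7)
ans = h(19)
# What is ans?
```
[7, 19]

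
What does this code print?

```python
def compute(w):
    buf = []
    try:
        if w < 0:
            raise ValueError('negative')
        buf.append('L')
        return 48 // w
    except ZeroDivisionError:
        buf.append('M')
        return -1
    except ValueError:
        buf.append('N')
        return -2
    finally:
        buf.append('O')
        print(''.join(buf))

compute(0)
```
LMO

w=0 causes ZeroDivisionError, caught, finally prints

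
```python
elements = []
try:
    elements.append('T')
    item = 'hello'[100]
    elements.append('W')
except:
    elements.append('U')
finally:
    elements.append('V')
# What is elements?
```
['T', 'U', 'V']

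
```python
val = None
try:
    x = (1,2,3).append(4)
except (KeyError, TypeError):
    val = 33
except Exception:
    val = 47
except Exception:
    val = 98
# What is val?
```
47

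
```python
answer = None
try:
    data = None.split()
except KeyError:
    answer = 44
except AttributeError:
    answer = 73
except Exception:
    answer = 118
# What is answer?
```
73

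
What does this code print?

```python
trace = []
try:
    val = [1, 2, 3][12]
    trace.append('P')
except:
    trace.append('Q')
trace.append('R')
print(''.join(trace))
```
QR

Exception raised in try, caught by bare except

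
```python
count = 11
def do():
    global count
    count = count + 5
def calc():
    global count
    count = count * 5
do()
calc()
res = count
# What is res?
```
80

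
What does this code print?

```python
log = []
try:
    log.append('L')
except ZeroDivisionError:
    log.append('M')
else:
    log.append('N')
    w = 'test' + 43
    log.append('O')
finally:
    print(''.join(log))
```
LN

Try succeeds, else appends 'N', TypeError in else is uncaught, finally prints before exception propagates ('O' never appended)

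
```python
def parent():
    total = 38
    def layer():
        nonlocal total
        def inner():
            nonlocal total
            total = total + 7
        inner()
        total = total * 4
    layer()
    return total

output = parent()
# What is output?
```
180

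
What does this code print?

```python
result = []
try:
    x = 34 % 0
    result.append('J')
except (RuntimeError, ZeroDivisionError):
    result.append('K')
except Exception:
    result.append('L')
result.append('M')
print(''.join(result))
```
KM

ZeroDivisionError matches tuple containing it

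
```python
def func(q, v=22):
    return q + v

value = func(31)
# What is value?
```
53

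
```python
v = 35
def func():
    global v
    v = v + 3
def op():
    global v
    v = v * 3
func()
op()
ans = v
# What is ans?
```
114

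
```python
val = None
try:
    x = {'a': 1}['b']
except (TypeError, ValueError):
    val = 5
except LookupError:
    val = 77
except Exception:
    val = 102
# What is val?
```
77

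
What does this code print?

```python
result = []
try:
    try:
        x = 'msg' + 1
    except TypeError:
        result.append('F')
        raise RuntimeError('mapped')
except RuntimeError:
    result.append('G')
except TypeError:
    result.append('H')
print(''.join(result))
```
FG

New RuntimeError raised, caught by outer RuntimeError handler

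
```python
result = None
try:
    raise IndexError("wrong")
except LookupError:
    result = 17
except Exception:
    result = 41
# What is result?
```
17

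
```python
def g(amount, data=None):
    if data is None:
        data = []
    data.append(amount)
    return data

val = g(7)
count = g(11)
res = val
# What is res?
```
[7]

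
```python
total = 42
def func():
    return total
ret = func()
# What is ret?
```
42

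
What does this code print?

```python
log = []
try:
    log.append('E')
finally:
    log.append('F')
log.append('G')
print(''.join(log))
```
EFG

try/finally without except, no exception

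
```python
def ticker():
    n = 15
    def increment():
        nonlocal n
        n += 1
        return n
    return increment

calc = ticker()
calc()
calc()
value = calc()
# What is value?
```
18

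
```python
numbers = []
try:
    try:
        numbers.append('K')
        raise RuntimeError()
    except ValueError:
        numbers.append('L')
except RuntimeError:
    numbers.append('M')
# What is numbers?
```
['K', 'M']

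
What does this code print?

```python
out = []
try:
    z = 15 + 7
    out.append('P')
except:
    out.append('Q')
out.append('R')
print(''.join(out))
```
PR

No exception, try block completes normally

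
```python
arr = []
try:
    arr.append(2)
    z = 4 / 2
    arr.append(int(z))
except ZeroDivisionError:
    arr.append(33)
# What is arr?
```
[2, 2]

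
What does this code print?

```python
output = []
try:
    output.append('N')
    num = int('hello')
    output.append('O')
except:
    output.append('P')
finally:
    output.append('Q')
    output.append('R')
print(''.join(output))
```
NPQR

Code before exception runs, then except, then all of finally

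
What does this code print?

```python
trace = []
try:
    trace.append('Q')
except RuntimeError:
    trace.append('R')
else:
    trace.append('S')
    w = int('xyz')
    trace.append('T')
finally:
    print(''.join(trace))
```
QS

Try succeeds, else appends 'S', ValueError in else is uncaught, finally prints before exception propagates ('T' never appended)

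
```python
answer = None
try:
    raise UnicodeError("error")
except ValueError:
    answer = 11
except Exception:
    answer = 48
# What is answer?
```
11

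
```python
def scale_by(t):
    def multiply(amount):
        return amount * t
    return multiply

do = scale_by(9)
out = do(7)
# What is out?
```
63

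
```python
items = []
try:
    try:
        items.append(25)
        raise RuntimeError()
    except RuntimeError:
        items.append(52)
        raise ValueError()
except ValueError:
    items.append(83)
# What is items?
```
[25, 52, 83]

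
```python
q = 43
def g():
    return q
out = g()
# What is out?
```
43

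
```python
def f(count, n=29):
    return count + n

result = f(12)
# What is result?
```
41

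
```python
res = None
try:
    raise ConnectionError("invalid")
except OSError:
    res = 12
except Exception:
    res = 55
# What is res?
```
12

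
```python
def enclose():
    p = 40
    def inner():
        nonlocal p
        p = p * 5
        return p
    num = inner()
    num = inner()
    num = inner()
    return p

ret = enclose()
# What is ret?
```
5000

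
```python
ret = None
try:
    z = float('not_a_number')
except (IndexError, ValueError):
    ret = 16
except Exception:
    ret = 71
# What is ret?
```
16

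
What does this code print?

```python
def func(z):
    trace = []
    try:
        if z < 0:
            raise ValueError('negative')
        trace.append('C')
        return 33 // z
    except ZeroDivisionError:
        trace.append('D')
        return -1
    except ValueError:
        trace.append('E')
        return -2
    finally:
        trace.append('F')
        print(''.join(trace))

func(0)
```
CDF

z=0 causes ZeroDivisionError, caught, finally prints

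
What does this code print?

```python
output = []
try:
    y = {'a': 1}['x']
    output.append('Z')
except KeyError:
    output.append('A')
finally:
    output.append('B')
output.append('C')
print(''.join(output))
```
ABC

finally always runs, even after exception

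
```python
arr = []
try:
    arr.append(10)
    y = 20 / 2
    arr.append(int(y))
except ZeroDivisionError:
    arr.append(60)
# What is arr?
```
[10, 10]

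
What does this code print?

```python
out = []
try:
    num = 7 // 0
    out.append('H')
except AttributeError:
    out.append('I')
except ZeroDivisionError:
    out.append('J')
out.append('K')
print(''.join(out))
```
JK

ZeroDivisionError is caught by its specific handler, not AttributeError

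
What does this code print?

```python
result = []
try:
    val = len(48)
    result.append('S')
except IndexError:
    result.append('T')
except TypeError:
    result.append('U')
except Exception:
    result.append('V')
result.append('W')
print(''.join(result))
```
UW

TypeError matches before generic Exception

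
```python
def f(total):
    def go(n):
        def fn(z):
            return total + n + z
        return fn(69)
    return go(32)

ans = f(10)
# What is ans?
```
111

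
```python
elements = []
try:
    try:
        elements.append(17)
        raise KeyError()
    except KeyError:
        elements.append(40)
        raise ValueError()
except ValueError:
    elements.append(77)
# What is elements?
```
[17, 40, 77]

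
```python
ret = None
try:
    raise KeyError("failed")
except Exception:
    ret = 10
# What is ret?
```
10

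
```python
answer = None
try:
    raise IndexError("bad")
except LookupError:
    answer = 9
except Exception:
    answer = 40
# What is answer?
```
9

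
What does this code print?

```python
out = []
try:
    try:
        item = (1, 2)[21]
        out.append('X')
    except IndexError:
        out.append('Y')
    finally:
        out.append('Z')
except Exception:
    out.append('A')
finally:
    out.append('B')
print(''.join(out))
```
YZB

Both finally blocks run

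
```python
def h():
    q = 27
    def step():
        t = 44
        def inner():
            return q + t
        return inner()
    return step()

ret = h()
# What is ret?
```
71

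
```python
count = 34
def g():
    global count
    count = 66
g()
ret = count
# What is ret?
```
66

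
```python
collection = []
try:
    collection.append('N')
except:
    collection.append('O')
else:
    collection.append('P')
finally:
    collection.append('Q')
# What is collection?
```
['N', 'P', 'Q']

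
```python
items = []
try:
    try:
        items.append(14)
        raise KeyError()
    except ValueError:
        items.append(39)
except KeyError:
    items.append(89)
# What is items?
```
[14, 89]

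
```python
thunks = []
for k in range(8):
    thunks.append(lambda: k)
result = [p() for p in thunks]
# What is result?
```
[7, 7, 7, 7, 7, 7, 7, 7]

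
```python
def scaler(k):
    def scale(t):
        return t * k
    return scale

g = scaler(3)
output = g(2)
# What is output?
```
6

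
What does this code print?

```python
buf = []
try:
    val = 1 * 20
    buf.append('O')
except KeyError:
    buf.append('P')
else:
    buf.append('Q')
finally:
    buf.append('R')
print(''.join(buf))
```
OQR

else runs before finally when no exception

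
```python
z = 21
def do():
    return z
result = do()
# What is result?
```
21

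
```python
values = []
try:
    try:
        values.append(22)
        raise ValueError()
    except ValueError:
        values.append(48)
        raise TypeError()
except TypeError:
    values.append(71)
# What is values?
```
[22, 48, 71]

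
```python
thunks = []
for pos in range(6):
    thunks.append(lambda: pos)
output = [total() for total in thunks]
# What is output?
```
[5, 5, 5, 5, 5, 5]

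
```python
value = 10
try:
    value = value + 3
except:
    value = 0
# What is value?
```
13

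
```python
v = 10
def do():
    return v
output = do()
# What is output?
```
10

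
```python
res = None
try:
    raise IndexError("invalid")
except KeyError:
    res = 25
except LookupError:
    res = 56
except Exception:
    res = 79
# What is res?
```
56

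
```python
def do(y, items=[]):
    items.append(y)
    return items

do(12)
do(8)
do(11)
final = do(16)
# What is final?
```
[12, 8, 11, 16]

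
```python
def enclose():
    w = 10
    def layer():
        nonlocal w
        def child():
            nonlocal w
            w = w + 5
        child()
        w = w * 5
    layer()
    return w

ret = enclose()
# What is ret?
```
75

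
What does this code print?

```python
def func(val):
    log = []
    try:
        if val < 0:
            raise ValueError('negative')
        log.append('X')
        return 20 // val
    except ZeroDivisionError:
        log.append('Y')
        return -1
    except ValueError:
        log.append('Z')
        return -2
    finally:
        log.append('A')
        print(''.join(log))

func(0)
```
XYA

val=0 causes ZeroDivisionError, caught, finally prints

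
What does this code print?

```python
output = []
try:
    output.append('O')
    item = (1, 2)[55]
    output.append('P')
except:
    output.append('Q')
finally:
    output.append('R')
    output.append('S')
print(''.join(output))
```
OQRS

Code before exception runs, then except, then all of finally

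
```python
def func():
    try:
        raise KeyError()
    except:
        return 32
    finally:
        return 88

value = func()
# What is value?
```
88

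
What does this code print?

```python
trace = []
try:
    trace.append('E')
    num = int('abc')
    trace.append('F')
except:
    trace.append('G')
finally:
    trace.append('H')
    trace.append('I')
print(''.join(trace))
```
EGHI

Code before exception runs, then except, then all of finally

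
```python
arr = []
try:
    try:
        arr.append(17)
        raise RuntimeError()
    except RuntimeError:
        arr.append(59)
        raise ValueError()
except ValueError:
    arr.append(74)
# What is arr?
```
[17, 59, 74]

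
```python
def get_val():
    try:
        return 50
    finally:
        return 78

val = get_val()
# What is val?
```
78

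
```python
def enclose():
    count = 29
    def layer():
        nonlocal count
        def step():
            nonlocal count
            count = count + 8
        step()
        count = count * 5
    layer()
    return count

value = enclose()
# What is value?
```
185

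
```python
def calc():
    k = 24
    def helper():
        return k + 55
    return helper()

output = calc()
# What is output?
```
79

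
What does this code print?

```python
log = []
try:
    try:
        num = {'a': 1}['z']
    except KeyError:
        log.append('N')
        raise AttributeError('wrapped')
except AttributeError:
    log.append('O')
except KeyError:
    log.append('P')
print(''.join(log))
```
NO

New AttributeError raised, caught by outer AttributeError handler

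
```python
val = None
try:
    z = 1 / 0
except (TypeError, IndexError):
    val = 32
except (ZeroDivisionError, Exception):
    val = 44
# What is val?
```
44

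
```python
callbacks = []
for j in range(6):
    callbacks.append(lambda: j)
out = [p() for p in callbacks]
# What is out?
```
[5, 5, 5, 5, 5, 5]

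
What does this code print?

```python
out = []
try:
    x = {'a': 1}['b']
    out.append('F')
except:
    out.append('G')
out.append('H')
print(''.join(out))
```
GH

Exception raised in try, caught by bare except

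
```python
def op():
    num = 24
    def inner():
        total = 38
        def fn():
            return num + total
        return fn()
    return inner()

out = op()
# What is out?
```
62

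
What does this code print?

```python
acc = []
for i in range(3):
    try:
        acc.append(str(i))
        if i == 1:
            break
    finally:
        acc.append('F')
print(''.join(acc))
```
0F1F

finally runs even when breaking out of loop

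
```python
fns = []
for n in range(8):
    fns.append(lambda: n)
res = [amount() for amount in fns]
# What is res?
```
[7, 7, 7, 7, 7, 7, 7, 7]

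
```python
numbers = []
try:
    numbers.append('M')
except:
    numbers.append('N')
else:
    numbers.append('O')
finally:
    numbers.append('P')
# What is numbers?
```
['M', 'O', 'P']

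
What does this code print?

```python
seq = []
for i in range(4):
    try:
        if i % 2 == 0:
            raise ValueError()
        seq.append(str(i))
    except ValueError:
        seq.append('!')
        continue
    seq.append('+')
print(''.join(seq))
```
!1+!3+

continue in except skips rest of loop body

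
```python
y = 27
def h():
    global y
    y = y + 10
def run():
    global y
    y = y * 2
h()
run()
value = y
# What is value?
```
74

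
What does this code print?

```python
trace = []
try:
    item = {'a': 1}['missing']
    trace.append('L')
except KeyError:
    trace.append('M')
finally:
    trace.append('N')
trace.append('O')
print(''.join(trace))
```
MNO

finally always runs, even after exception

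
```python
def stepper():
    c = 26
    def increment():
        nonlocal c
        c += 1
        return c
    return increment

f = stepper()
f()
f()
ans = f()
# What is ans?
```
29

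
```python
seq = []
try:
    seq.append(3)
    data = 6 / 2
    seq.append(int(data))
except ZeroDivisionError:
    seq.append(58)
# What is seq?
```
[3, 3]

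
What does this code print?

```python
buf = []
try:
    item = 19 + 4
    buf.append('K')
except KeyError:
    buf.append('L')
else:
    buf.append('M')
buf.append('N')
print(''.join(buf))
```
KMN

else block runs when no exception occurs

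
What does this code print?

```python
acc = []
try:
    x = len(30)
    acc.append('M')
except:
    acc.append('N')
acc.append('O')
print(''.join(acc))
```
NO

Exception raised in try, caught by bare except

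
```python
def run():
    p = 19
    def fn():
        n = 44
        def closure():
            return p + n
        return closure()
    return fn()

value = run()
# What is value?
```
63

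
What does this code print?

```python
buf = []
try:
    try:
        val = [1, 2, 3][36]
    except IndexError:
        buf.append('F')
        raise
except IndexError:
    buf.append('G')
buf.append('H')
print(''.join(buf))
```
FGH

raise without argument re-raises current exception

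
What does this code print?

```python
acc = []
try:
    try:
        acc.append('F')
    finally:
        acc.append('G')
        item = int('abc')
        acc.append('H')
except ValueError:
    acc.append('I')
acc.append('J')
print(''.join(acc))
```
FGIJ

Exception in inner finally caught by outer except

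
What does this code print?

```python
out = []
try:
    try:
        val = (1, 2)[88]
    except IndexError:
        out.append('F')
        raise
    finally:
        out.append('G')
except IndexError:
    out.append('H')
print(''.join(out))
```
FGH

finally runs before re-raised exception propagates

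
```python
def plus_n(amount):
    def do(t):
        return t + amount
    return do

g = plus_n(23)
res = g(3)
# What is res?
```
26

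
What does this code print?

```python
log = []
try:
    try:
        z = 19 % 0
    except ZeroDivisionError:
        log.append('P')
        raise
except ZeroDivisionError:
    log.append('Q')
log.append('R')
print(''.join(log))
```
PQR

raise without argument re-raises current exception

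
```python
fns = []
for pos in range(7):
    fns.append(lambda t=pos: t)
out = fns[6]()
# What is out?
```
6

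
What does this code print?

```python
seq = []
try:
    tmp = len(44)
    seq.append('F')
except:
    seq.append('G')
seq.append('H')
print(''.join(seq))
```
GH

Exception raised in try, caught by bare except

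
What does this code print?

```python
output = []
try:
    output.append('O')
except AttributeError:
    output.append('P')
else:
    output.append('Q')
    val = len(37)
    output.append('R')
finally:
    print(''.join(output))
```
OQ

Try succeeds, else appends 'Q', TypeError in else is uncaught, finally prints before exception propagates ('R' never appended)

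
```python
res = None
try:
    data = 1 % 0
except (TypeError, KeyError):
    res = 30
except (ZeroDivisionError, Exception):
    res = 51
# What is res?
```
51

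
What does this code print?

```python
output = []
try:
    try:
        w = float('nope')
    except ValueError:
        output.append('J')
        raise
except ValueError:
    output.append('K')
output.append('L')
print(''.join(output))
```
JKL

raise without argument re-raises current exception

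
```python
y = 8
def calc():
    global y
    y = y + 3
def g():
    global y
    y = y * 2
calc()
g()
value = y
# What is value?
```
22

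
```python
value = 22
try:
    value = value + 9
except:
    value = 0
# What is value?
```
31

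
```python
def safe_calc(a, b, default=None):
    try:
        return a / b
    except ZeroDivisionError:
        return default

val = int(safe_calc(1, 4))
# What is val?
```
0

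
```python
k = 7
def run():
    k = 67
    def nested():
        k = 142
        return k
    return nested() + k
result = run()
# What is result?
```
209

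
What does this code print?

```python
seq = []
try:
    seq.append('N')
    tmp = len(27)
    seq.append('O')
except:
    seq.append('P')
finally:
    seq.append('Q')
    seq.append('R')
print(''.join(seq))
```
NPQR

Code before exception runs, then except, then all of finally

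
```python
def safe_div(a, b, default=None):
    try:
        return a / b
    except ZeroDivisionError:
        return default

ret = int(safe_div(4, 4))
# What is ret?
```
1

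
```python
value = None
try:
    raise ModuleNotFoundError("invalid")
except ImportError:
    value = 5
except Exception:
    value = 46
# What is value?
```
5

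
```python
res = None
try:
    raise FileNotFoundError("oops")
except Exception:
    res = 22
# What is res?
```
22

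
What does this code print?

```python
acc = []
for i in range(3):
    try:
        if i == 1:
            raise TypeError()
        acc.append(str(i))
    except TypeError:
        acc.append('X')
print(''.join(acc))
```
0X2

Exception on i=1 caught, loop continues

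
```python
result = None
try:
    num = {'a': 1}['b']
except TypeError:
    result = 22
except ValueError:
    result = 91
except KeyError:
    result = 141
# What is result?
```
141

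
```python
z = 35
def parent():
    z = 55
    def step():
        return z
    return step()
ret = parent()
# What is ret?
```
55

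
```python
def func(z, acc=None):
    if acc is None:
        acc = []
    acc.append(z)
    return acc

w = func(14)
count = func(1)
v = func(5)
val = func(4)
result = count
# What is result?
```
[1]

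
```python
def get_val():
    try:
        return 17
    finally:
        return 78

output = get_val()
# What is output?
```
78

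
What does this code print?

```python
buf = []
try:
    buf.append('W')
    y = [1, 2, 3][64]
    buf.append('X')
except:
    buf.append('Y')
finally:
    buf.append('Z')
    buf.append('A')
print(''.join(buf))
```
WYZA

Code before exception runs, then except, then all of finally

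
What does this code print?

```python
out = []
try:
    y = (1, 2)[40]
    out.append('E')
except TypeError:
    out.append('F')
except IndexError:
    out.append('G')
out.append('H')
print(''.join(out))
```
GH

IndexError is caught by its specific handler, not TypeError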